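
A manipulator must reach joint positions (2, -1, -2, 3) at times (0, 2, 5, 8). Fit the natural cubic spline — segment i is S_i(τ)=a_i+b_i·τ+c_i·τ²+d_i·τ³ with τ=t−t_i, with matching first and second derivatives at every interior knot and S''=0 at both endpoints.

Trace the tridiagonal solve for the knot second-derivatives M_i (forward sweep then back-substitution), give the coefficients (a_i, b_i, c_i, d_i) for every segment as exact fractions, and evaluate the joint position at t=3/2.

  seg 0: a=2 b=-365/222 c=0 d=4/111
  seg 1: a=-1 b=-269/222 c=8/37 d=17/666
  seg 2: a=-2 b=86/111 c=33/74 d=-11/222
S(3/2) = -51/148

Δ: Δ0=-3/2, Δ1=-1/3, Δ2=5/3
row 1: diag=10, rhs=7; c'=3/10, d'=7/10
row 2: denom=12−3·3/10=111/10; d'=(12−3·7/10)/(111/10)=33/37
back: M2=33/37
back: M1=7/10−3/10·33/37=16/37
M: M0=0, M1=16/37, M2=33/37, M3=0
seg 0: a=2, c=M0/2=0, d=(M1−M0)/(6·2)=4/111, b=Δ0−h0·(2M0+M1)/6=-365/222
seg 1: a=-1, c=M1/2=8/37, d=(M2−M1)/(6·3)=17/666, b=Δ1−h1·(2M1+M2)/6=-269/222
seg 2: a=-2, c=M2/2=33/74, d=(M3−M2)/(6·3)=-11/222, b=Δ2−h2·(2M2+M3)/6=86/111
t_q=3/2 → seg 0, τ=3/2; S=2+-365/222·τ+0·τ²+4/111·τ³=-51/148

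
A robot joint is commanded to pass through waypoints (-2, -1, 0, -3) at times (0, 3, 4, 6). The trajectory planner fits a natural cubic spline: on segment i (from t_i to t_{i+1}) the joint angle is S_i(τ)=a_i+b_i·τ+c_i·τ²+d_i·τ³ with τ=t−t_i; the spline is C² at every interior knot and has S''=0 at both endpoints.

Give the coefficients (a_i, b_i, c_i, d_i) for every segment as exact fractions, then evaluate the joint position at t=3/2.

  seg 0: a=-2 b=-23/282 c=0 d=13/282
  seg 1: a=-1 b=164/141 c=39/94 d=-163/282
  seg 2: a=0 b=73/282 c=-62/47 d=31/141
S(3/2) = -1479/752

Δ: Δ0=1/3, Δ1=1, Δ2=-3/2
row 1: diag=8, rhs=4; c'=1/8, d'=1/2
row 2: denom=6−1·1/8=47/8; d'=(-15−1·1/2)/(47/8)=-124/47
back: M2=-124/47
back: M1=1/2−1/8·-124/47=39/47
M: M0=0, M1=39/47, M2=-124/47, M3=0
seg 0: a=-2, c=M0/2=0, d=(M1−M0)/(6·3)=13/282, b=Δ0−h0·(2M0+M1)/6=-23/282
seg 1: a=-1, c=M1/2=39/94, d=(M2−M1)/(6·1)=-163/282, b=Δ1−h1·(2M1+M2)/6=164/141
seg 2: a=0, c=M2/2=-62/47, d=(M3−M2)/(6·2)=31/141, b=Δ2−h2·(2M2+M3)/6=73/282
t_q=3/2 → seg 0, τ=3/2; S=-2+-23/282·τ+0·τ²+13/282·τ³=-1479/752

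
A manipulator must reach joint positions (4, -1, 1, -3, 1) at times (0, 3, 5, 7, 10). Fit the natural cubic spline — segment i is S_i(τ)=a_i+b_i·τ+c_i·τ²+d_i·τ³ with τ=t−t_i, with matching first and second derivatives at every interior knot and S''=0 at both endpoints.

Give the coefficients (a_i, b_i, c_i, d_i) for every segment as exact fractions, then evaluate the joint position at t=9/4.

  seg 0: a=4 b=-169/60 c=0 d=23/180
  seg 1: a=-1 b=19/30 c=23/20 d=-29/60
  seg 2: a=1 b=-17/30 c=-7/4 d=31/60
  seg 3: a=-3 b=-41/30 c=27/20 d=-3/20
S(9/4) = -1129/1280

Δ: Δ0=-5/3, Δ1=1, Δ2=-2, Δ3=4/3
row 1: diag=10, rhs=16; c'=1/5, d'=8/5
row 2: denom=8−2·1/5=38/5; d'=(-18−2·8/5)/(38/5)=-53/19
row 3: denom=10−2·5/19=180/19; d'=(20−2·-53/19)/(180/19)=27/10
back: M3=27/10
back: M2=-53/19−5/19·27/10=-7/2
back: M1=8/5−1/5·-7/2=23/10
M: M0=0, M1=23/10, M2=-7/2, M3=27/10, M4=0
seg 0: a=4, c=M0/2=0, d=(M1−M0)/(6·3)=23/180, b=Δ0−h0·(2M0+M1)/6=-169/60
seg 1: a=-1, c=M1/2=23/20, d=(M2−M1)/(6·2)=-29/60, b=Δ1−h1·(2M1+M2)/6=19/30
seg 2: a=1, c=M2/2=-7/4, d=(M3−M2)/(6·2)=31/60, b=Δ2−h2·(2M2+M3)/6=-17/30
seg 3: a=-3, c=M3/2=27/20, d=(M4−M3)/(6·3)=-3/20, b=Δ3−h3·(2M3+M4)/6=-41/30
t_q=9/4 → seg 0, τ=9/4; S=4+-169/60·τ+0·τ²+23/180·τ³=-1129/1280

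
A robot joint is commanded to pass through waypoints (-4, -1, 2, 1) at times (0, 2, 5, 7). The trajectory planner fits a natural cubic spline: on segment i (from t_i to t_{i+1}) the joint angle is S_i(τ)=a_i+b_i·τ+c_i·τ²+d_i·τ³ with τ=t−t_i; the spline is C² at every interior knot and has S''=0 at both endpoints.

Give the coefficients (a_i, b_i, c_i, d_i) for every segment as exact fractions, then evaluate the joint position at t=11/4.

  seg 0: a=-4 b=275/182 c=0 d=-1/364
  seg 1: a=-1 b=269/182 c=-3/182 d=-1/21
  seg 2: a=2 b=17/182 c=-81/182 d=27/364
S(11/4) = 461/5824

Δ: Δ0=3/2, Δ1=1, Δ2=-1/2
row 1: diag=10, rhs=-3; c'=3/10, d'=-3/10
row 2: denom=10−3·3/10=91/10; d'=(-9−3·-3/10)/(91/10)=-81/91
back: M2=-81/91
back: M1=-3/10−3/10·-81/91=-3/91
M: M0=0, M1=-3/91, M2=-81/91, M3=0
seg 0: a=-4, c=M0/2=0, d=(M1−M0)/(6·2)=-1/364, b=Δ0−h0·(2M0+M1)/6=275/182
seg 1: a=-1, c=M1/2=-3/182, d=(M2−M1)/(6·3)=-1/21, b=Δ1−h1·(2M1+M2)/6=269/182
seg 2: a=2, c=M2/2=-81/182, d=(M3−M2)/(6·2)=27/364, b=Δ2−h2·(2M2+M3)/6=17/182
t_q=11/4 → seg 1, τ=3/4; S=-1+269/182·τ+-3/182·τ²+-1/21·τ³=461/5824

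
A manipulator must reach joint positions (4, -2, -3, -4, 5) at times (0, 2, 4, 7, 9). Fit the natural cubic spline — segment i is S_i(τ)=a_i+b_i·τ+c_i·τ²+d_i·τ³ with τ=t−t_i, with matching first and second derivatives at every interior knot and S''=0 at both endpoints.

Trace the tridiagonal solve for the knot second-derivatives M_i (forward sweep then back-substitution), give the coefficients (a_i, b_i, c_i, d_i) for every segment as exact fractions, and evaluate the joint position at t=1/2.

  seg 0: a=4 b=-7711/2064 c=0 d=1519/8256
  seg 1: a=-2 b=-1577/1032 c=1519/1376 d=-2435/8256
  seg 2: a=-3 b=-1345/2064 c=-229/344 d=177/688
  seg 3: a=-4 b=1187/516 c=1135/688 d=-1135/4128
S(1/2) = 47445/22016

Δ: Δ0=-3, Δ1=-1/2, Δ2=-1/3, Δ3=9/2
row 1: diag=8, rhs=15; c'=1/4, d'=15/8
row 2: denom=10−2·1/4=19/2; d'=(1−2·15/8)/(19/2)=-11/38
row 3: denom=10−3·6/19=172/19; d'=(29−3·-11/38)/(172/19)=1135/344
back: M3=1135/344
back: M2=-11/38−6/19·1135/344=-229/172
back: M1=15/8−1/4·-229/172=1519/688
M: M0=0, M1=1519/688, M2=-229/172, M3=1135/344, M4=0
seg 0: a=4, c=M0/2=0, d=(M1−M0)/(6·2)=1519/8256, b=Δ0−h0·(2M0+M1)/6=-7711/2064
seg 1: a=-2, c=M1/2=1519/1376, d=(M2−M1)/(6·2)=-2435/8256, b=Δ1−h1·(2M1+M2)/6=-1577/1032
seg 2: a=-3, c=M2/2=-229/344, d=(M3−M2)/(6·3)=177/688, b=Δ2−h2·(2M2+M3)/6=-1345/2064
seg 3: a=-4, c=M3/2=1135/688, d=(M4−M3)/(6·2)=-1135/4128, b=Δ3−h3·(2M3+M4)/6=1187/516
t_q=1/2 → seg 0, τ=1/2; S=4+-7711/2064·τ+0·τ²+1519/8256·τ³=47445/22016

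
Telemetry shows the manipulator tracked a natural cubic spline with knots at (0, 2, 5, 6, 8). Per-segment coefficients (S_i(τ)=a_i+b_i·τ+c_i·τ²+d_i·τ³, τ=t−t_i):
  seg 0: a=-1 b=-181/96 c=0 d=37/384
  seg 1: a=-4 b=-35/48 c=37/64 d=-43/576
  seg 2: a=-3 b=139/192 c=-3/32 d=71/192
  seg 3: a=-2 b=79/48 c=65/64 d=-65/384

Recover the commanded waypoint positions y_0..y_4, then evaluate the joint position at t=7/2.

y_0 = S_0(0) = a_0 = -1
y_1 = S_1(0) = a_1 = -4
y_2 = S_2(0) = a_2 = -3
y_3 = S_3(0) = a_3 = -2
y_4 = S_3(2) = 4
t_q=7/2 is in segment 1 (τ=3/2); S_1(τ)=-2071/512

y_0=-1 y_1=-4 y_2=-3 y_3=-2 y_4=4
S(7/2) = -2071/512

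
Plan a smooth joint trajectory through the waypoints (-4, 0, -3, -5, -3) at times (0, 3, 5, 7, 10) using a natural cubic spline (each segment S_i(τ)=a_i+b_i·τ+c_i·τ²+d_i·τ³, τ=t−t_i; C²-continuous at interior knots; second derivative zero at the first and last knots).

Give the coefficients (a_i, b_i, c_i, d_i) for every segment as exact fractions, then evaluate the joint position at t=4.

Δ: Δ0=4/3, Δ1=-3/2, Δ2=-1, Δ3=2/3
row 1: diag=10, rhs=-17; c'=1/5, d'=-17/10
row 2: denom=8−2·1/5=38/5; d'=(3−2·-17/10)/(38/5)=16/19
row 3: denom=10−2·5/19=180/19; d'=(10−2·16/19)/(180/19)=79/90
back: M3=79/90
back: M2=16/19−5/19·79/90=11/18
back: M1=-17/10−1/5·11/18=-82/45
M: M0=0, M1=-82/45, M2=11/18, M3=79/90, M4=0
seg 0: a=-4, c=M0/2=0, d=(M1−M0)/(6·3)=-41/405, b=Δ0−h0·(2M0+M1)/6=101/45
seg 1: a=0, c=M1/2=-41/45, d=(M2−M1)/(6·2)=73/360, b=Δ1−h1·(2M1+M2)/6=-22/45
seg 2: a=-3, c=M2/2=11/36, d=(M3−M2)/(6·2)=1/45, b=Δ2−h2·(2M2+M3)/6=-17/10
seg 3: a=-5, c=M3/2=79/180, d=(M4−M3)/(6·3)=-79/1620, b=Δ3−h3·(2M3+M4)/6=-19/90
t_q=4 → seg 1, τ=1; S=0+-22/45·τ+-41/45·τ²+73/360·τ³=-431/360

  seg 0: a=-4 b=101/45 c=0 d=-41/405
  seg 1: a=0 b=-22/45 c=-41/45 d=73/360
  seg 2: a=-3 b=-17/10 c=11/36 d=1/45
  seg 3: a=-5 b=-19/90 c=79/180 d=-79/1620
S(4) = -431/360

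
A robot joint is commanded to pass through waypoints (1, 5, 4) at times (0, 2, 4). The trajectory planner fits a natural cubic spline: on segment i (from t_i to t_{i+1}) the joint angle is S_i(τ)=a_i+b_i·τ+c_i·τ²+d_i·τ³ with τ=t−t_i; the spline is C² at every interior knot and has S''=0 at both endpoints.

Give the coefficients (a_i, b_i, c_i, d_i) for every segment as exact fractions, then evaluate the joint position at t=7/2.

  seg 0: a=1 b=21/8 c=0 d=-5/32
  seg 1: a=5 b=3/4 c=-15/16 d=5/32
S(7/2) = 1163/256

Δ: Δ0=2, Δ1=-1/2
row 1: diag=8, rhs=-15; c'=1/4, d'=-15/8
back: M1=-15/8
M: M0=0, M1=-15/8, M2=0
seg 0: a=1, c=M0/2=0, d=(M1−M0)/(6·2)=-5/32, b=Δ0−h0·(2M0+M1)/6=21/8
seg 1: a=5, c=M1/2=-15/16, d=(M2−M1)/(6·2)=5/32, b=Δ1−h1·(2M1+M2)/6=3/4
t_q=7/2 → seg 1, τ=3/2; S=5+3/4·τ+-15/16·τ²+5/32·τ³=1163/256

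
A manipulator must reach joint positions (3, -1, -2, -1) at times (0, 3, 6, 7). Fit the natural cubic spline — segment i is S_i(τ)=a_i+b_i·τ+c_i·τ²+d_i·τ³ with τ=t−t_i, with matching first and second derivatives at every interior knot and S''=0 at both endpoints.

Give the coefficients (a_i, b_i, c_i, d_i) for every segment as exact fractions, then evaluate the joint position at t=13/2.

Δ: Δ0=-4/3, Δ1=-1/3, Δ2=1
row 1: diag=12, rhs=6; c'=1/4, d'=1/2
row 2: denom=8−3·1/4=29/4; d'=(8−3·1/2)/(29/4)=26/29
back: M2=26/29
back: M1=1/2−1/4·26/29=8/29
M: M0=0, M1=8/29, M2=26/29, M3=0
seg 0: a=3, c=M0/2=0, d=(M1−M0)/(6·3)=4/261, b=Δ0−h0·(2M0+M1)/6=-128/87
seg 1: a=-1, c=M1/2=4/29, d=(M2−M1)/(6·3)=1/29, b=Δ1−h1·(2M1+M2)/6=-92/87
seg 2: a=-2, c=M2/2=13/29, d=(M3−M2)/(6·1)=-13/87, b=Δ2−h2·(2M2+M3)/6=61/87
t_q=13/2 → seg 2, τ=1/2; S=-2+61/87·τ+13/29·τ²+-13/87·τ³=-361/232

  seg 0: a=3 b=-128/87 c=0 d=4/261
  seg 1: a=-1 b=-92/87 c=4/29 d=1/29
  seg 2: a=-2 b=61/87 c=13/29 d=-13/87
S(13/2) = -361/232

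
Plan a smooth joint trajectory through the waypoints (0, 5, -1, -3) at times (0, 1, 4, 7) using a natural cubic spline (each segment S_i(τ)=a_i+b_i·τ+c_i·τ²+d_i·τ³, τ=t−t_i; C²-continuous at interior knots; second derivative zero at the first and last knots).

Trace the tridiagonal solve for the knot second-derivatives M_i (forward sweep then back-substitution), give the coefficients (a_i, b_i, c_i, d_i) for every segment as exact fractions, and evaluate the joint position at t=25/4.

Δ: Δ0=5, Δ1=-2, Δ2=-2/3
row 1: diag=8, rhs=-42; c'=3/8, d'=-21/4
row 2: denom=12−3·3/8=87/8; d'=(8−3·-21/4)/(87/8)=190/87
back: M2=190/87
back: M1=-21/4−3/8·190/87=-176/29
M: M0=0, M1=-176/29, M2=190/87, M3=0
seg 0: a=0, c=M0/2=0, d=(M1−M0)/(6·1)=-88/87, b=Δ0−h0·(2M0+M1)/6=523/87
seg 1: a=5, c=M1/2=-88/29, d=(M2−M1)/(6·3)=359/783, b=Δ1−h1·(2M1+M2)/6=259/87
seg 2: a=-1, c=M2/2=95/87, d=(M3−M2)/(6·3)=-95/783, b=Δ2−h2·(2M2+M3)/6=-248/87
t_q=25/4 → seg 2, τ=9/4; S=-1+-248/87·τ+95/87·τ²+-95/783·τ³=-6065/1856

  seg 0: a=0 b=523/87 c=0 d=-88/87
  seg 1: a=5 b=259/87 c=-88/29 d=359/783
  seg 2: a=-1 b=-248/87 c=95/87 d=-95/783
S(25/4) = -6065/1856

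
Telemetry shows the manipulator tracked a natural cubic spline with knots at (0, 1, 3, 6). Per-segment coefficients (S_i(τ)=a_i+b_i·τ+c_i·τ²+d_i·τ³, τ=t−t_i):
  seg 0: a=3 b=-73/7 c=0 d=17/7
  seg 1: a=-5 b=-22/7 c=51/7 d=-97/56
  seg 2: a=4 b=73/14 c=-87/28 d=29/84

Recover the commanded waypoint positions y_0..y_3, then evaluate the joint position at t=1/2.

y_0 = S_0(0) = a_0 = 3
y_1 = S_1(0) = a_1 = -5
y_2 = S_2(0) = a_2 = 4
y_3 = S_2(3) = 1
t_q=1/2 is in segment 0 (τ=1/2); S_0(τ)=-107/56

y_0=3 y_1=-5 y_2=4 y_3=1
S(1/2) = -107/56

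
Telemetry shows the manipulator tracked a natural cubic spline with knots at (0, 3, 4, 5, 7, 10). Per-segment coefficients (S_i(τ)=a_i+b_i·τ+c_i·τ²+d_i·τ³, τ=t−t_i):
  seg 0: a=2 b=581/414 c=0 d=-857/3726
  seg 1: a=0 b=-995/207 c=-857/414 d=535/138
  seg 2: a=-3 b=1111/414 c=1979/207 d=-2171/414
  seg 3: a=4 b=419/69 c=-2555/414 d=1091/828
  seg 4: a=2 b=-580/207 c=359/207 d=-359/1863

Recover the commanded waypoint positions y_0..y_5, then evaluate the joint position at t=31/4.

y_0 = S_0(0) = a_0 = 2
y_1 = S_1(0) = a_1 = 0
y_2 = S_2(0) = a_2 = -3
y_3 = S_3(0) = a_3 = 4
y_4 = S_4(0) = a_4 = 2
y_5 = S_4(3) = 4
t_q=31/4 is in segment 4 (τ=3/4); S_4(τ)=1167/1472

y_0=2 y_1=0 y_2=-3 y_3=4 y_4=2 y_5=4
S(31/4) = 1167/1472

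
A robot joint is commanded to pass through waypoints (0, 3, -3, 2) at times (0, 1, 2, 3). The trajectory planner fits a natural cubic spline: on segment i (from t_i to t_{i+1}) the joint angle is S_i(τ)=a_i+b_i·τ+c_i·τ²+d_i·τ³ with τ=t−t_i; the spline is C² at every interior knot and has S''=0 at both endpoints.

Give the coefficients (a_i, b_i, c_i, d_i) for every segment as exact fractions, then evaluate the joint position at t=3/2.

Δ: Δ0=3, Δ1=-6, Δ2=5
row 1: diag=4, rhs=-54; c'=1/4, d'=-27/2
row 2: denom=4−1·1/4=15/4; d'=(66−1·-27/2)/(15/4)=106/5
back: M2=106/5
back: M1=-27/2−1/4·106/5=-94/5
M: M0=0, M1=-94/5, M2=106/5, M3=0
seg 0: a=0, c=M0/2=0, d=(M1−M0)/(6·1)=-47/15, b=Δ0−h0·(2M0+M1)/6=92/15
seg 1: a=3, c=M1/2=-47/5, d=(M2−M1)/(6·1)=20/3, b=Δ1−h1·(2M1+M2)/6=-49/15
seg 2: a=-3, c=M2/2=53/5, d=(M3−M2)/(6·1)=-53/15, b=Δ2−h2·(2M2+M3)/6=-31/15
t_q=3/2 → seg 1, τ=1/2; S=3+-49/15·τ+-47/5·τ²+20/3·τ³=-3/20

  seg 0: a=0 b=92/15 c=0 d=-47/15
  seg 1: a=3 b=-49/15 c=-47/5 d=20/3
  seg 2: a=-3 b=-31/15 c=53/5 d=-53/15
S(3/2) = -3/20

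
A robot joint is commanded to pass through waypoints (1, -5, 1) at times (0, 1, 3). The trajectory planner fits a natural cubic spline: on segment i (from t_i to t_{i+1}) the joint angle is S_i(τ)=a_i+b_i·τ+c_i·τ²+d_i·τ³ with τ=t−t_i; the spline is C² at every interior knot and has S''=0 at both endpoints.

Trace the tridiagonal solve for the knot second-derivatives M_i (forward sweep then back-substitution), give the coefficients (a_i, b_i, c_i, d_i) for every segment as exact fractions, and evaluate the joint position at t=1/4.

  seg 0: a=1 b=-15/2 c=0 d=3/2
  seg 1: a=-5 b=-3 c=9/2 d=-3/4
S(1/4) = -109/128

Δ: Δ0=-6, Δ1=3
row 1: diag=6, rhs=54; c'=1/3, d'=9
back: M1=9
M: M0=0, M1=9, M2=0
seg 0: a=1, c=M0/2=0, d=(M1−M0)/(6·1)=3/2, b=Δ0−h0·(2M0+M1)/6=-15/2
seg 1: a=-5, c=M1/2=9/2, d=(M2−M1)/(6·2)=-3/4, b=Δ1−h1·(2M1+M2)/6=-3
t_q=1/4 → seg 0, τ=1/4; S=1+-15/2·τ+0·τ²+3/2·τ³=-109/128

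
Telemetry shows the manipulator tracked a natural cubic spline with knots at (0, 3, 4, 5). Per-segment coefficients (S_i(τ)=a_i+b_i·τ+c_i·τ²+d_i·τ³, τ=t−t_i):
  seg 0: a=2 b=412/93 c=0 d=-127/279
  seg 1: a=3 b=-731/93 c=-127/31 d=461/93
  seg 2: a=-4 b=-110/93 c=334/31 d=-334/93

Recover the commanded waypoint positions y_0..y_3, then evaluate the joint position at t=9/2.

y_0=2 y_1=3 y_2=-4 y_3=2
S(9/2) = -291/124

y_0 = S_0(0) = a_0 = 2
y_1 = S_1(0) = a_1 = 3
y_2 = S_2(0) = a_2 = -4
y_3 = S_2(1) = 2
t_q=9/2 is in segment 2 (τ=1/2); S_2(τ)=-291/124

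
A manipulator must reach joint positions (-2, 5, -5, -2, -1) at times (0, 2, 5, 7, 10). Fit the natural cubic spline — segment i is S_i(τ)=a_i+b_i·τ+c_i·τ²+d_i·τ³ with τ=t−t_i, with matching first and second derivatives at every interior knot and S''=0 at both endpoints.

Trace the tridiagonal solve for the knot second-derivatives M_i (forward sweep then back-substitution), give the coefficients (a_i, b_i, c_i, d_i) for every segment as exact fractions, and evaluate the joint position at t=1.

Δ: Δ0=7/2, Δ1=-10/3, Δ2=3/2, Δ3=1/3
row 1: diag=10, rhs=-41; c'=3/10, d'=-41/10
row 2: denom=10−3·3/10=91/10; d'=(29−3·-41/10)/(91/10)=59/13
row 3: denom=10−2·20/91=870/91; d'=(-7−2·59/13)/(870/91)=-1463/870
back: M3=-1463/870
back: M2=59/13−20/91·-1463/870=427/87
back: M1=-41/10−3/10·427/87=-808/145
M: M0=0, M1=-808/145, M2=427/87, M3=-1463/870, M4=0
seg 0: a=-2, c=M0/2=0, d=(M1−M0)/(6·2)=-202/435, b=Δ0−h0·(2M0+M1)/6=4661/870
seg 1: a=5, c=M1/2=-404/145, d=(M2−M1)/(6·3)=4559/7830, b=Δ1−h1·(2M1+M2)/6=-187/870
seg 2: a=-5, c=M2/2=427/174, d=(M3−M2)/(6·2)=-637/1160, b=Δ2−h2·(2M2+M3)/6=-527/435
seg 3: a=-2, c=M3/2=-1463/1740, d=(M4−M3)/(6·3)=1463/15660, b=Δ3−h3·(2M3+M4)/6=1753/870
t_q=1 → seg 0, τ=1; S=-2+4661/870·τ+0·τ²+-202/435·τ³=839/290

  seg 0: a=-2 b=4661/870 c=0 d=-202/435
  seg 1: a=5 b=-187/870 c=-404/145 d=4559/7830
  seg 2: a=-5 b=-527/435 c=427/174 d=-637/1160
  seg 3: a=-2 b=1753/870 c=-1463/1740 d=1463/15660
S(1) = 839/290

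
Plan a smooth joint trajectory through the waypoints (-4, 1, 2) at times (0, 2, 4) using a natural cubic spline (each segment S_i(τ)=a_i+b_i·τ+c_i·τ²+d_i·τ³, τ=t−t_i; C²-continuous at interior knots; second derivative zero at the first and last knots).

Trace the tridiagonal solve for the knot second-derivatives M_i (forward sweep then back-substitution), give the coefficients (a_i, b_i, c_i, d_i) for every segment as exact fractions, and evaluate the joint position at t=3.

Δ: Δ0=5/2, Δ1=1/2
row 1: diag=8, rhs=-12; c'=1/4, d'=-3/2
back: M1=-3/2
M: M0=0, M1=-3/2, M2=0
seg 0: a=-4, c=M0/2=0, d=(M1−M0)/(6·2)=-1/8, b=Δ0−h0·(2M0+M1)/6=3
seg 1: a=1, c=M1/2=-3/4, d=(M2−M1)/(6·2)=1/8, b=Δ1−h1·(2M1+M2)/6=3/2
t_q=3 → seg 1, τ=1; S=1+3/2·τ+-3/4·τ²+1/8·τ³=15/8

  seg 0: a=-4 b=3 c=0 d=-1/8
  seg 1: a=1 b=3/2 c=-3/4 d=1/8
S(3) = 15/8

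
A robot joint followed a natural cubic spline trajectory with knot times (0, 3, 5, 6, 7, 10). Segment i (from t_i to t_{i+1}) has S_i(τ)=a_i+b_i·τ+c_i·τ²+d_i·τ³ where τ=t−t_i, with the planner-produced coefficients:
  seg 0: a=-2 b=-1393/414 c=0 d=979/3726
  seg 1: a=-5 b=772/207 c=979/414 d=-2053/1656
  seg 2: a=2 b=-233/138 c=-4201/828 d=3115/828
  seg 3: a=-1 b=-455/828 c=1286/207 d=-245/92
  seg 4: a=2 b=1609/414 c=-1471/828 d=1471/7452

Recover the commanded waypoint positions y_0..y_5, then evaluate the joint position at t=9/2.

y_0=-2 y_1=-5 y_2=2 y_3=-1 y_4=2 y_5=3
S(9/2) = 7643/4416

y_0 = S_0(0) = a_0 = -2
y_1 = S_1(0) = a_1 = -5
y_2 = S_2(0) = a_2 = 2
y_3 = S_3(0) = a_3 = -1
y_4 = S_4(0) = a_4 = 2
y_5 = S_4(3) = 3
t_q=9/2 is in segment 1 (τ=3/2); S_1(τ)=7643/4416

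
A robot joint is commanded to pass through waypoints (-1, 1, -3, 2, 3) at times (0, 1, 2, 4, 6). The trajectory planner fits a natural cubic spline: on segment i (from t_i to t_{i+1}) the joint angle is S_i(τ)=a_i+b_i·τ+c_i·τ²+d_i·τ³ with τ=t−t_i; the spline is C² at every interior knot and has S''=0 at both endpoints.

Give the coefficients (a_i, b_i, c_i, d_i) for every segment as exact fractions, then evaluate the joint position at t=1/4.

  seg 0: a=-1 b=82/21 c=0 d=-40/21
  seg 1: a=1 b=-38/21 c=-40/7 d=74/21
  seg 2: a=-3 b=-8/3 c=34/7 d=-191/168
  seg 3: a=2 b=131/42 c=-55/28 d=55/168
S(1/4) = -3/56

Δ: Δ0=2, Δ1=-4, Δ2=5/2, Δ3=1/2
row 1: diag=4, rhs=-36; c'=1/4, d'=-9
row 2: denom=6−1·1/4=23/4; d'=(39−1·-9)/(23/4)=192/23
row 3: denom=8−2·8/23=168/23; d'=(-12−2·192/23)/(168/23)=-55/14
back: M3=-55/14
back: M2=192/23−8/23·-55/14=68/7
back: M1=-9−1/4·68/7=-80/7
M: M0=0, M1=-80/7, M2=68/7, M3=-55/14, M4=0
seg 0: a=-1, c=M0/2=0, d=(M1−M0)/(6·1)=-40/21, b=Δ0−h0·(2M0+M1)/6=82/21
seg 1: a=1, c=M1/2=-40/7, d=(M2−M1)/(6·1)=74/21, b=Δ1−h1·(2M1+M2)/6=-38/21
seg 2: a=-3, c=M2/2=34/7, d=(M3−M2)/(6·2)=-191/168, b=Δ2−h2·(2M2+M3)/6=-8/3
seg 3: a=2, c=M3/2=-55/28, d=(M4−M3)/(6·2)=55/168, b=Δ3−h3·(2M3+M4)/6=131/42
t_q=1/4 → seg 0, τ=1/4; S=-1+82/21·τ+0·τ²+-40/21·τ³=-3/56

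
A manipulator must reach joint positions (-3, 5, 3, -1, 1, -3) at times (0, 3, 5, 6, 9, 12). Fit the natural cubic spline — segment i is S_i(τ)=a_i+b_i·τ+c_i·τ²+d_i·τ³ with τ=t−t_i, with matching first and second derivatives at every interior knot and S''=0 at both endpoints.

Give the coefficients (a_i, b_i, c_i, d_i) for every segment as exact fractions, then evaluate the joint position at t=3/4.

  seg 0: a=-3 b=227/66 c=0 d=-17/198
  seg 1: a=5 b=37/33 c=-17/22 d=-19/132
  seg 2: a=3 b=-122/33 c=-18/11 d=4/3
  seg 3: a=-1 b=-98/33 c=26/11 d=-38/99
  seg 4: a=1 b=28/33 c=-12/11 d=4/33
S(3/4) = -643/1408

Δ: Δ0=8/3, Δ1=-1, Δ2=-4, Δ3=2/3, Δ4=-4/3
row 1: diag=10, rhs=-22; c'=1/5, d'=-11/5
row 2: denom=6−2·1/5=28/5; d'=(-18−2·-11/5)/(28/5)=-17/7
row 3: denom=8−1·5/28=219/28; d'=(28−1·-17/7)/(219/28)=284/73
row 4: denom=12−3·28/73=792/73; d'=(-12−3·284/73)/(792/73)=-24/11
back: M4=-24/11
back: M3=284/73−28/73·-24/11=52/11
back: M2=-17/7−5/28·52/11=-36/11
back: M1=-11/5−1/5·-36/11=-17/11
M: M0=0, M1=-17/11, M2=-36/11, M3=52/11, M4=-24/11, M5=0
seg 0: a=-3, c=M0/2=0, d=(M1−M0)/(6·3)=-17/198, b=Δ0−h0·(2M0+M1)/6=227/66
seg 1: a=5, c=M1/2=-17/22, d=(M2−M1)/(6·2)=-19/132, b=Δ1−h1·(2M1+M2)/6=37/33
seg 2: a=3, c=M2/2=-18/11, d=(M3−M2)/(6·1)=4/3, b=Δ2−h2·(2M2+M3)/6=-122/33
seg 3: a=-1, c=M3/2=26/11, d=(M4−M3)/(6·3)=-38/99, b=Δ3−h3·(2M3+M4)/6=-98/33
seg 4: a=1, c=M4/2=-12/11, d=(M5−M4)/(6·3)=4/33, b=Δ4−h4·(2M4+M5)/6=28/33
t_q=3/4 → seg 0, τ=3/4; S=-3+227/66·τ+0·τ²+-17/198·τ³=-643/1408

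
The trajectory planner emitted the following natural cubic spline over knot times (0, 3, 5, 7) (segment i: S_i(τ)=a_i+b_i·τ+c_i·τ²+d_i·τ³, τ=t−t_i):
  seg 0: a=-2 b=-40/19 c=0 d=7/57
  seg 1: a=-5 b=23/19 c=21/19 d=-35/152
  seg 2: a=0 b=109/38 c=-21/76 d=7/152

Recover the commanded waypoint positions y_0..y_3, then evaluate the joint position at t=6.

y_0=-2 y_1=-5 y_2=0 y_3=5
S(6) = 401/152

y_0 = S_0(0) = a_0 = -2
y_1 = S_1(0) = a_1 = -5
y_2 = S_2(0) = a_2 = 0
y_3 = S_2(2) = 5
t_q=6 is in segment 2 (τ=1); S_2(τ)=401/152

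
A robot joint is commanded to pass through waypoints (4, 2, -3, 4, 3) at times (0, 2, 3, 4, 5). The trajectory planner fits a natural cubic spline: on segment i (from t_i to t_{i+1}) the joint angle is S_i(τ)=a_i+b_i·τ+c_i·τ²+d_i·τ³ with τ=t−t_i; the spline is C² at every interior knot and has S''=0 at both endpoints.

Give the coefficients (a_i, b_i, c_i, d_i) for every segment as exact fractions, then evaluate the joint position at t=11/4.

  seg 0: a=4 b=73/43 c=0 d=-29/43
  seg 1: a=2 b=-275/43 c=-174/43 d=234/43
  seg 2: a=-3 b=79/43 c=528/43 d=-306/43
  seg 3: a=4 b=217/43 c=-390/43 d=130/43
S(11/4) = -3821/1376

Δ: Δ0=-1, Δ1=-5, Δ2=7, Δ3=-1
row 1: diag=6, rhs=-24; c'=1/6, d'=-4
row 2: denom=4−1·1/6=23/6; d'=(72−1·-4)/(23/6)=456/23
row 3: denom=4−1·6/23=86/23; d'=(-48−1·456/23)/(86/23)=-780/43
back: M3=-780/43
back: M2=456/23−6/23·-780/43=1056/43
back: M1=-4−1/6·1056/43=-348/43
M: M0=0, M1=-348/43, M2=1056/43, M3=-780/43, M4=0
seg 0: a=4, c=M0/2=0, d=(M1−M0)/(6·2)=-29/43, b=Δ0−h0·(2M0+M1)/6=73/43
seg 1: a=2, c=M1/2=-174/43, d=(M2−M1)/(6·1)=234/43, b=Δ1−h1·(2M1+M2)/6=-275/43
seg 2: a=-3, c=M2/2=528/43, d=(M3−M2)/(6·1)=-306/43, b=Δ2−h2·(2M2+M3)/6=79/43
seg 3: a=4, c=M3/2=-390/43, d=(M4−M3)/(6·1)=130/43, b=Δ3−h3·(2M3+M4)/6=217/43
t_q=11/4 → seg 1, τ=3/4; S=2+-275/43·τ+-174/43·τ²+234/43·τ³=-3821/1376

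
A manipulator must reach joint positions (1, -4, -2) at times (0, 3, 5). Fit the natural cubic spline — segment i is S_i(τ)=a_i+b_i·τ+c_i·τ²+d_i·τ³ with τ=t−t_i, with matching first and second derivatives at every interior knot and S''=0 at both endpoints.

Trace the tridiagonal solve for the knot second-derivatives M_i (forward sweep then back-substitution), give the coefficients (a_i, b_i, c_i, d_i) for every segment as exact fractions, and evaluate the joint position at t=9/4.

  seg 0: a=1 b=-37/15 c=0 d=4/45
  seg 1: a=-4 b=-1/15 c=4/5 d=-2/15
S(9/4) = -283/80

Δ: Δ0=-5/3, Δ1=1
row 1: diag=10, rhs=16; c'=1/5, d'=8/5
back: M1=8/5
M: M0=0, M1=8/5, M2=0
seg 0: a=1, c=M0/2=0, d=(M1−M0)/(6·3)=4/45, b=Δ0−h0·(2M0+M1)/6=-37/15
seg 1: a=-4, c=M1/2=4/5, d=(M2−M1)/(6·2)=-2/15, b=Δ1−h1·(2M1+M2)/6=-1/15
t_q=9/4 → seg 0, τ=9/4; S=1+-37/15·τ+0·τ²+4/45·τ³=-283/80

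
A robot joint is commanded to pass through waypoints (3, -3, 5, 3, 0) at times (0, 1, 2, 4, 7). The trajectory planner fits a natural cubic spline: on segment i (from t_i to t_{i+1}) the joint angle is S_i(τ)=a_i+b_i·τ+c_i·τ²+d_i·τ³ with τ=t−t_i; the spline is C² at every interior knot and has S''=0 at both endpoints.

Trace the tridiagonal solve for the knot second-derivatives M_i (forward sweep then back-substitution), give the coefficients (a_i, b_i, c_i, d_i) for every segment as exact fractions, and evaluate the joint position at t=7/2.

Δ: Δ0=-6, Δ1=8, Δ2=-1, Δ3=-1
row 1: diag=4, rhs=84; c'=1/4, d'=21
row 2: denom=6−1·1/4=23/4; d'=(-54−1·21)/(23/4)=-300/23
row 3: denom=10−2·8/23=214/23; d'=(0−2·-300/23)/(214/23)=300/107
back: M3=300/107
back: M2=-300/23−8/23·300/107=-1500/107
back: M1=21−1/4·-1500/107=2622/107
M: M0=0, M1=2622/107, M2=-1500/107, M3=300/107, M4=0
seg 0: a=3, c=M0/2=0, d=(M1−M0)/(6·1)=437/107, b=Δ0−h0·(2M0+M1)/6=-1079/107
seg 1: a=-3, c=M1/2=1311/107, d=(M2−M1)/(6·1)=-687/107, b=Δ1−h1·(2M1+M2)/6=232/107
seg 2: a=5, c=M2/2=-750/107, d=(M3−M2)/(6·2)=150/107, b=Δ2−h2·(2M2+M3)/6=793/107
seg 3: a=3, c=M3/2=150/107, d=(M4−M3)/(6·3)=-50/321, b=Δ3−h3·(2M3+M4)/6=-407/107
t_q=7/2 → seg 2, τ=3/2; S=5+793/107·τ+-750/107·τ²+150/107·τ³=2173/428

  seg 0: a=3 b=-1079/107 c=0 d=437/107
  seg 1: a=-3 b=232/107 c=1311/107 d=-687/107
  seg 2: a=5 b=793/107 c=-750/107 d=150/107
  seg 3: a=3 b=-407/107 c=150/107 d=-50/321
S(7/2) = 2173/428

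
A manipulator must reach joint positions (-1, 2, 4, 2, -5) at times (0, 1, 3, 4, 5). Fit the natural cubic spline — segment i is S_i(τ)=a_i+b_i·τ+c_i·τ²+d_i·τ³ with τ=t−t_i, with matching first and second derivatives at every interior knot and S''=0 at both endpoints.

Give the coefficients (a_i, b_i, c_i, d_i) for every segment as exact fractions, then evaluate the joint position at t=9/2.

Δ: Δ0=3, Δ1=1, Δ2=-2, Δ3=-7
row 1: diag=6, rhs=-12; c'=1/3, d'=-2
row 2: denom=6−2·1/3=16/3; d'=(-18−2·-2)/(16/3)=-21/8
row 3: denom=4−1·3/16=61/16; d'=(-30−1·-21/8)/(61/16)=-438/61
back: M3=-438/61
back: M2=-21/8−3/16·-438/61=-78/61
back: M1=-2−1/3·-78/61=-96/61
M: M0=0, M1=-96/61, M2=-78/61, M3=-438/61, M4=0
seg 0: a=-1, c=M0/2=0, d=(M1−M0)/(6·1)=-16/61, b=Δ0−h0·(2M0+M1)/6=199/61
seg 1: a=2, c=M1/2=-48/61, d=(M2−M1)/(6·2)=3/122, b=Δ1−h1·(2M1+M2)/6=151/61
seg 2: a=4, c=M2/2=-39/61, d=(M3−M2)/(6·1)=-60/61, b=Δ2−h2·(2M2+M3)/6=-23/61
seg 3: a=2, c=M3/2=-219/61, d=(M4−M3)/(6·1)=73/61, b=Δ3−h3·(2M3+M4)/6=-281/61
t_q=9/2 → seg 3, τ=1/2; S=2+-281/61·τ+-219/61·τ²+73/61·τ³=-513/488

  seg 0: a=-1 b=199/61 c=0 d=-16/61
  seg 1: a=2 b=151/61 c=-48/61 d=3/122
  seg 2: a=4 b=-23/61 c=-39/61 d=-60/61
  seg 3: a=2 b=-281/61 c=-219/61 d=73/61
S(9/2) = -513/488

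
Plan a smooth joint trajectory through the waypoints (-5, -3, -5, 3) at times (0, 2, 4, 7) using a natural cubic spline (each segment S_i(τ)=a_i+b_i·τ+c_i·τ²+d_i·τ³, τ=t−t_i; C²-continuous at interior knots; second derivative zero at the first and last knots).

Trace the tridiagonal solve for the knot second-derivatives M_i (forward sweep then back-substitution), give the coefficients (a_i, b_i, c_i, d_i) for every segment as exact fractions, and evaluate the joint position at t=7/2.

  seg 0: a=-5 b=98/57 c=0 d=-41/228
  seg 1: a=-3 b=-25/57 c=-41/38 d=91/228
  seg 2: a=-5 b=2/57 c=25/19 d=-25/171
S(7/2) = -2881/608

Δ: Δ0=1, Δ1=-1, Δ2=8/3
row 1: diag=8, rhs=-12; c'=1/4, d'=-3/2
row 2: denom=10−2·1/4=19/2; d'=(22−2·-3/2)/(19/2)=50/19
back: M2=50/19
back: M1=-3/2−1/4·50/19=-41/19
M: M0=0, M1=-41/19, M2=50/19, M3=0
seg 0: a=-5, c=M0/2=0, d=(M1−M0)/(6·2)=-41/228, b=Δ0−h0·(2M0+M1)/6=98/57
seg 1: a=-3, c=M1/2=-41/38, d=(M2−M1)/(6·2)=91/228, b=Δ1−h1·(2M1+M2)/6=-25/57
seg 2: a=-5, c=M2/2=25/19, d=(M3−M2)/(6·3)=-25/171, b=Δ2−h2·(2M2+M3)/6=2/57
t_q=7/2 → seg 1, τ=3/2; S=-3+-25/57·τ+-41/38·τ²+91/228·τ³=-2881/608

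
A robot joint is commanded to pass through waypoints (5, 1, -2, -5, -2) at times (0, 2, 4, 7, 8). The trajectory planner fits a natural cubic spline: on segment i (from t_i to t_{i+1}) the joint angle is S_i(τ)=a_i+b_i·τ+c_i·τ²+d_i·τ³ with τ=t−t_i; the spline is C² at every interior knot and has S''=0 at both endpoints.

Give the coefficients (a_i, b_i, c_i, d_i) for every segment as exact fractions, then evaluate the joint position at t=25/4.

  seg 0: a=5 b=-1175/536 c=0 d=103/2144
  seg 1: a=1 b=-433/268 c=309/1072 d=-247/2144
  seg 2: a=-2 b=-989/536 c=-27/67 d=367/1608
  seg 3: a=-5 b=509/268 c=885/536 d=-295/536
S(25/4) = -191827/34304

Δ: Δ0=-2, Δ1=-3/2, Δ2=-1, Δ3=3
row 1: diag=8, rhs=3; c'=1/4, d'=3/8
row 2: denom=10−2·1/4=19/2; d'=(3−2·3/8)/(19/2)=9/38
row 3: denom=8−3·6/19=134/19; d'=(24−3·9/38)/(134/19)=885/268
back: M3=885/268
back: M2=9/38−6/19·885/268=-54/67
back: M1=3/8−1/4·-54/67=309/536
M: M0=0, M1=309/536, M2=-54/67, M3=885/268, M4=0
seg 0: a=5, c=M0/2=0, d=(M1−M0)/(6·2)=103/2144, b=Δ0−h0·(2M0+M1)/6=-1175/536
seg 1: a=1, c=M1/2=309/1072, d=(M2−M1)/(6·2)=-247/2144, b=Δ1−h1·(2M1+M2)/6=-433/268
seg 2: a=-2, c=M2/2=-27/67, d=(M3−M2)/(6·3)=367/1608, b=Δ2−h2·(2M2+M3)/6=-989/536
seg 3: a=-5, c=M3/2=885/536, d=(M4−M3)/(6·1)=-295/536, b=Δ3−h3·(2M3+M4)/6=509/268
t_q=25/4 → seg 2, τ=9/4; S=-2+-989/536·τ+-27/67·τ²+367/1608·τ³=-191827/34304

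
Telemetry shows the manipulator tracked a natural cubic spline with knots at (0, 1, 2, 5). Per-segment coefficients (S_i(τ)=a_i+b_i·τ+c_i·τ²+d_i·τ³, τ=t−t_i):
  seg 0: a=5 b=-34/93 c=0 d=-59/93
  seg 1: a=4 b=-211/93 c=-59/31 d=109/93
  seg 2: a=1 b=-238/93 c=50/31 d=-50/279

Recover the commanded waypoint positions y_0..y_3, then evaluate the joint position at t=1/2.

y_0=5 y_1=4 y_2=1 y_3=3
S(1/2) = 1175/248

y_0 = S_0(0) = a_0 = 5
y_1 = S_1(0) = a_1 = 4
y_2 = S_2(0) = a_2 = 1
y_3 = S_2(3) = 3
t_q=1/2 is in segment 0 (τ=1/2); S_0(τ)=1175/248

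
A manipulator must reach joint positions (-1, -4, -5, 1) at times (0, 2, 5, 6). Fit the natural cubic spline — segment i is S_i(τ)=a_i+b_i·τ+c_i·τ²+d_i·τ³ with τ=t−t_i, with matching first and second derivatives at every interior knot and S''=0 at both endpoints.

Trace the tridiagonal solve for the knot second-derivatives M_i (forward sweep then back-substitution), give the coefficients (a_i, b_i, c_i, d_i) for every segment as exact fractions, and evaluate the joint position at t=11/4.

Δ: Δ0=-3/2, Δ1=-1/3, Δ2=6
row 1: diag=10, rhs=7; c'=3/10, d'=7/10
row 2: denom=8−3·3/10=71/10; d'=(38−3·7/10)/(71/10)=359/71
back: M2=359/71
back: M1=7/10−3/10·359/71=-58/71
M: M0=0, M1=-58/71, M2=359/71, M3=0
seg 0: a=-1, c=M0/2=0, d=(M1−M0)/(6·2)=-29/426, b=Δ0−h0·(2M0+M1)/6=-523/426
seg 1: a=-4, c=M1/2=-29/71, d=(M2−M1)/(6·3)=139/426, b=Δ1−h1·(2M1+M2)/6=-871/426
seg 2: a=-5, c=M2/2=359/142, d=(M3−M2)/(6·1)=-359/426, b=Δ2−h2·(2M2+M3)/6=919/213
t_q=11/4 → seg 1, τ=3/4; S=-4+-871/426·τ+-29/71·τ²+139/426·τ³=-51125/9088

  seg 0: a=-1 b=-523/426 c=0 d=-29/426
  seg 1: a=-4 b=-871/426 c=-29/71 d=139/426
  seg 2: a=-5 b=919/213 c=359/142 d=-359/426
S(11/4) = -51125/9088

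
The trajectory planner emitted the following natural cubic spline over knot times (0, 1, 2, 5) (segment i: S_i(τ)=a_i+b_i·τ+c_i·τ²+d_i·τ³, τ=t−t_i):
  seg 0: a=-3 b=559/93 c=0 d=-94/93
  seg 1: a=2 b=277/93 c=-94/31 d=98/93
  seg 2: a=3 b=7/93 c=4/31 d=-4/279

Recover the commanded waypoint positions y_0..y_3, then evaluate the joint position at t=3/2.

y_0=-3 y_1=2 y_2=3 y_3=4
S(3/2) = 355/124

y_0 = S_0(0) = a_0 = -3
y_1 = S_1(0) = a_1 = 2
y_2 = S_2(0) = a_2 = 3
y_3 = S_2(3) = 4
t_q=3/2 is in segment 1 (τ=1/2); S_1(τ)=355/124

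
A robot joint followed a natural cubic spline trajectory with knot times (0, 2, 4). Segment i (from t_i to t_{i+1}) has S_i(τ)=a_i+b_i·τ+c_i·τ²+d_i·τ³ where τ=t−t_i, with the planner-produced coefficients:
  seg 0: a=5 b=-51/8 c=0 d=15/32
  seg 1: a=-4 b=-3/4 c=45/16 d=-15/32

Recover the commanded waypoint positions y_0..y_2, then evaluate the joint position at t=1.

y_0 = S_0(0) = a_0 = 5
y_1 = S_1(0) = a_1 = -4
y_2 = S_1(2) = 2
t_q=1 is in segment 0 (τ=1); S_0(τ)=-29/32

y_0=5 y_1=-4 y_2=2
S(1) = -29/32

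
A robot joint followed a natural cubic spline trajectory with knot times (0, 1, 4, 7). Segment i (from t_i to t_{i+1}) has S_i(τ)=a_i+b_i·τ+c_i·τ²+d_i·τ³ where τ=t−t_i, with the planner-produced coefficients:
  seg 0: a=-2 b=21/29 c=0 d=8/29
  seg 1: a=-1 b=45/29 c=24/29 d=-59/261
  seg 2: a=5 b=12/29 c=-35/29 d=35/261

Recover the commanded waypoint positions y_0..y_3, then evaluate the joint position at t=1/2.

y_0 = S_0(0) = a_0 = -2
y_1 = S_1(0) = a_1 = -1
y_2 = S_2(0) = a_2 = 5
y_3 = S_2(3) = -1
t_q=1/2 is in segment 0 (τ=1/2); S_0(τ)=-93/58

y_0=-2 y_1=-1 y_2=5 y_3=-1
S(1/2) = -93/58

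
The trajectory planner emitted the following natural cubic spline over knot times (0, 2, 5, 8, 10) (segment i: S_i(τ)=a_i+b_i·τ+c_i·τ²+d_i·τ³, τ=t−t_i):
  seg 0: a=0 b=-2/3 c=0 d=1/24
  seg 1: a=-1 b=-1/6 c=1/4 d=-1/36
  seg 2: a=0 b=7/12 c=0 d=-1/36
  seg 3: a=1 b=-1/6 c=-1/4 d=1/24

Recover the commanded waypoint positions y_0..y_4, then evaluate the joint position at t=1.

y_0=0 y_1=-1 y_2=0 y_3=1 y_4=0
S(1) = -5/8

y_0 = S_0(0) = a_0 = 0
y_1 = S_1(0) = a_1 = -1
y_2 = S_2(0) = a_2 = 0
y_3 = S_3(0) = a_3 = 1
y_4 = S_3(2) = 0
t_q=1 is in segment 0 (τ=1); S_0(τ)=-5/8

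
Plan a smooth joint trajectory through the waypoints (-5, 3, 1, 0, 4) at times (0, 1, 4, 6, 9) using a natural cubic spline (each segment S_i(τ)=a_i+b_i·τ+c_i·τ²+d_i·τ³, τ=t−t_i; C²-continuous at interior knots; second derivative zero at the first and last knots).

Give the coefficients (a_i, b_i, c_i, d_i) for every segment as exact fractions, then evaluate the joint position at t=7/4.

  seg 0: a=-5 b=3125/339 c=0 d=-413/339
  seg 1: a=3 b=1886/339 c=-413/113 d=535/1017
  seg 2: a=1 b=-733/339 c=122/113 d=-337/2712
  seg 3: a=0 b=451/678 c=151/452 d=-151/4068
S(7/4) = 38609/7232

Δ: Δ0=8, Δ1=-2/3, Δ2=-1/2, Δ3=4/3
row 1: diag=8, rhs=-52; c'=3/8, d'=-13/2
row 2: denom=10−3·3/8=71/8; d'=(1−3·-13/2)/(71/8)=164/71
row 3: denom=10−2·16/71=678/71; d'=(11−2·164/71)/(678/71)=151/226
back: M3=151/226
back: M2=164/71−16/71·151/226=244/113
back: M1=-13/2−3/8·244/113=-826/113
M: M0=0, M1=-826/113, M2=244/113, M3=151/226, M4=0
seg 0: a=-5, c=M0/2=0, d=(M1−M0)/(6·1)=-413/339, b=Δ0−h0·(2M0+M1)/6=3125/339
seg 1: a=3, c=M1/2=-413/113, d=(M2−M1)/(6·3)=535/1017, b=Δ1−h1·(2M1+M2)/6=1886/339
seg 2: a=1, c=M2/2=122/113, d=(M3−M2)/(6·2)=-337/2712, b=Δ2−h2·(2M2+M3)/6=-733/339
seg 3: a=0, c=M3/2=151/452, d=(M4−M3)/(6·3)=-151/4068, b=Δ3−h3·(2M3+M4)/6=451/678
t_q=7/4 → seg 1, τ=3/4; S=3+1886/339·τ+-413/113·τ²+535/1017·τ³=38609/7232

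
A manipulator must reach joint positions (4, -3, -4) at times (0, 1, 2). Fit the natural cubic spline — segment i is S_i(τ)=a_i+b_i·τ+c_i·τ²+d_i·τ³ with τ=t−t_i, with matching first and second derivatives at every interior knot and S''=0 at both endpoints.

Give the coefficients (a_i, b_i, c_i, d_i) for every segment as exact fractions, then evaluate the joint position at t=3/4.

  seg 0: a=4 b=-17/2 c=0 d=3/2
  seg 1: a=-3 b=-4 c=9/2 d=-3/2
S(3/4) = -223/128

Δ: Δ0=-7, Δ1=-1
row 1: diag=4, rhs=36; c'=1/4, d'=9
back: M1=9
M: M0=0, M1=9, M2=0
seg 0: a=4, c=M0/2=0, d=(M1−M0)/(6·1)=3/2, b=Δ0−h0·(2M0+M1)/6=-17/2
seg 1: a=-3, c=M1/2=9/2, d=(M2−M1)/(6·1)=-3/2, b=Δ1−h1·(2M1+M2)/6=-4
t_q=3/4 → seg 0, τ=3/4; S=4+-17/2·τ+0·τ²+3/2·τ³=-223/128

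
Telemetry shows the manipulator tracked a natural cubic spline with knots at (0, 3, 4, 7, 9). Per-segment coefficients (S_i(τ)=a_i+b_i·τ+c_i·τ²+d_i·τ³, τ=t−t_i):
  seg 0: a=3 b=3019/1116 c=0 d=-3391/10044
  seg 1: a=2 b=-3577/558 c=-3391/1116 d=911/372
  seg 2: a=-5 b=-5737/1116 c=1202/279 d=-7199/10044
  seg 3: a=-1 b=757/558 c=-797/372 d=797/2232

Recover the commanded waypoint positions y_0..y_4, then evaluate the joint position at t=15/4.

y_0=3 y_1=2 y_2=-5 y_3=-1 y_4=-4
S(15/4) = -82943/23808

y_0 = S_0(0) = a_0 = 3
y_1 = S_1(0) = a_1 = 2
y_2 = S_2(0) = a_2 = -5
y_3 = S_3(0) = a_3 = -1
y_4 = S_3(2) = -4
t_q=15/4 is in segment 1 (τ=3/4); S_1(τ)=-82943/23808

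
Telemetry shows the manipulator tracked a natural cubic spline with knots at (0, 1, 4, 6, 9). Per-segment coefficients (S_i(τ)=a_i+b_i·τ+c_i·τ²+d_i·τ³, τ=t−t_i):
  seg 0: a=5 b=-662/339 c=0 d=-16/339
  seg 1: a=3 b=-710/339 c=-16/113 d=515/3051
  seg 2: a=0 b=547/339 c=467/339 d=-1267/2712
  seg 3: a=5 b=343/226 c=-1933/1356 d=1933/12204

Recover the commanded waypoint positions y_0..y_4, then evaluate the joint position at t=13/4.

y_0 = S_0(0) = a_0 = 5
y_1 = S_1(0) = a_1 = 3
y_2 = S_2(0) = a_2 = 0
y_3 = S_3(0) = a_3 = 5
y_4 = S_3(3) = 1
t_q=13/4 is in segment 1 (τ=9/4); S_1(τ)=-3663/7232

y_0=5 y_1=3 y_2=0 y_3=5 y_4=1
S(13/4) = -3663/7232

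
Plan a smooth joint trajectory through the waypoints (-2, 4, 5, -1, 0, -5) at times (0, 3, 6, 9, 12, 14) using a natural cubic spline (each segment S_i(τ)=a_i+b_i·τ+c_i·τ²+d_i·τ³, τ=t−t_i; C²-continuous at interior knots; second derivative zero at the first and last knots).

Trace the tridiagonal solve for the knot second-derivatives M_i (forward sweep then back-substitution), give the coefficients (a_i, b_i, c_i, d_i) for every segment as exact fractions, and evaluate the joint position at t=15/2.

  seg 0: a=-2 b=6851/3090 c=0 d=-671/27810
  seg 1: a=4 b=2419/1545 c=-671/3090 d=-359/5562
  seg 2: a=5 b=-4573/3090 c=-411/515 d=5791/27810
  seg 3: a=-1 b=-998/1545 c=665/618 d=-6949/27810
  seg 4: a=0 b=-2893/3090 c=-604/515 d=302/1545
S(15/2) = 13903/8240

Δ: Δ0=2, Δ1=1/3, Δ2=-2, Δ3=1/3, Δ4=-5/2
row 1: diag=12, rhs=-10; c'=1/4, d'=-5/6
row 2: denom=12−3·1/4=45/4; d'=(-14−3·-5/6)/(45/4)=-46/45
row 3: denom=12−3·4/15=56/5; d'=(14−3·-46/45)/(56/5)=32/21
row 4: denom=10−3·15/56=515/56; d'=(-17−3·32/21)/(515/56)=-1208/515
back: M4=-1208/515
back: M3=32/21−15/56·-1208/515=665/309
back: M2=-46/45−4/15·665/309=-822/515
back: M1=-5/6−1/4·-822/515=-671/1545
M: M0=0, M1=-671/1545, M2=-822/515, M3=665/309, M4=-1208/515, M5=0
seg 0: a=-2, c=M0/2=0, d=(M1−M0)/(6·3)=-671/27810, b=Δ0−h0·(2M0+M1)/6=6851/3090
seg 1: a=4, c=M1/2=-671/3090, d=(M2−M1)/(6·3)=-359/5562, b=Δ1−h1·(2M1+M2)/6=2419/1545
seg 2: a=5, c=M2/2=-411/515, d=(M3−M2)/(6·3)=5791/27810, b=Δ2−h2·(2M2+M3)/6=-4573/3090
seg 3: a=-1, c=M3/2=665/618, d=(M4−M3)/(6·3)=-6949/27810, b=Δ3−h3·(2M3+M4)/6=-998/1545
seg 4: a=0, c=M4/2=-604/515, d=(M5−M4)/(6·2)=302/1545, b=Δ4−h4·(2M4+M5)/6=-2893/3090
t_q=15/2 → seg 2, τ=3/2; S=5+-4573/3090·τ+-411/515·τ²+5791/27810·τ³=13903/8240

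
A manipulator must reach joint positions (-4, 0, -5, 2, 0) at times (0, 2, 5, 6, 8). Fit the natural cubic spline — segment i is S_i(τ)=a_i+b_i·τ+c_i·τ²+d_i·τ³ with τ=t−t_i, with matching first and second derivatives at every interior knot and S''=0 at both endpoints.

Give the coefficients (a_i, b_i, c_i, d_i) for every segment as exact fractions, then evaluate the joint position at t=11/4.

Δ: Δ0=2, Δ1=-5/3, Δ2=7, Δ3=-1
row 1: diag=10, rhs=-22; c'=3/10, d'=-11/5
row 2: denom=8−3·3/10=71/10; d'=(52−3·-11/5)/(71/10)=586/71
row 3: denom=6−1·10/71=416/71; d'=(-48−1·586/71)/(416/71)=-1997/208
back: M3=-1997/208
back: M2=586/71−10/71·-1997/208=999/104
back: M1=-11/5−3/10·999/104=-1057/208
M: M0=0, M1=-1057/208, M2=999/104, M3=-1997/208, M4=0
seg 0: a=-4, c=M0/2=0, d=(M1−M0)/(6·2)=-1057/2496, b=Δ0−h0·(2M0+M1)/6=2305/624
seg 1: a=0, c=M1/2=-1057/416, d=(M2−M1)/(6·3)=235/288, b=Δ1−h1·(2M1+M2)/6=-433/312
seg 2: a=-5, c=M2/2=999/208, d=(M3−M2)/(6·1)=-3995/1248, b=Δ2−h2·(2M2+M3)/6=6737/1248
seg 3: a=2, c=M3/2=-1997/416, d=(M4−M3)/(6·2)=1997/2496, b=Δ3−h3·(2M3+M4)/6=1685/312
t_q=11/4 → seg 1, τ=3/4; S=0+-433/312·τ+-1057/416·τ²+235/288·τ³=-56599/26624

  seg 0: a=-4 b=2305/624 c=0 d=-1057/2496
  seg 1: a=0 b=-433/312 c=-1057/416 d=235/288
  seg 2: a=-5 b=6737/1248 c=999/208 d=-3995/1248
  seg 3: a=2 b=1685/312 c=-1997/416 d=1997/2496
S(11/4) = -56599/26624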